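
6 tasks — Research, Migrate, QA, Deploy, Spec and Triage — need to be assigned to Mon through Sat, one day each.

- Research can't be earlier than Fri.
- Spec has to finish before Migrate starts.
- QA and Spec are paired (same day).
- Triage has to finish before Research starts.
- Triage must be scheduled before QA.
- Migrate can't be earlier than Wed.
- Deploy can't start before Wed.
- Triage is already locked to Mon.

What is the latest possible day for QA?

Fri

Precedence pushes QA to at least Tue; QA must be in the same day as Spec, which can't be after Fri, so QA is at most Fri.
QA at Fri is achievable: Triage=Mon; QA=Fri; Spec=Fri; Deploy=Wed; Research=Fri; Migrate=Sat.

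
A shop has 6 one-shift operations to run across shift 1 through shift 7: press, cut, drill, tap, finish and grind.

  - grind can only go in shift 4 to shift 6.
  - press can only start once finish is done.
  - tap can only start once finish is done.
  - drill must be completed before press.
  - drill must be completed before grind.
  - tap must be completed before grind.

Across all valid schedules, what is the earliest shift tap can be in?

shift 2

Precedence pushes tap to at least shift 2; downstream work caps tap at shift 5.
tap at shift 2 is achievable: tap=shift 2; grind=shift 4; drill=shift 1; cut=shift 1; finish=shift 1; press=shift 2.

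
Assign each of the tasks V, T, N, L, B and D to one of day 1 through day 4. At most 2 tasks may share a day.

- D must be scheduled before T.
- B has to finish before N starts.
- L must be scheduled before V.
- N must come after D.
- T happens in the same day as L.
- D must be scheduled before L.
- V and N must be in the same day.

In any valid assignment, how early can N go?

N must be in the same day as V, which can't be before day 3, so N is at least day 3.
N at day 3 is achievable: N in day 3, B in day 1, V in day 3, T in day 2, D in day 1, L in day 2.

day 3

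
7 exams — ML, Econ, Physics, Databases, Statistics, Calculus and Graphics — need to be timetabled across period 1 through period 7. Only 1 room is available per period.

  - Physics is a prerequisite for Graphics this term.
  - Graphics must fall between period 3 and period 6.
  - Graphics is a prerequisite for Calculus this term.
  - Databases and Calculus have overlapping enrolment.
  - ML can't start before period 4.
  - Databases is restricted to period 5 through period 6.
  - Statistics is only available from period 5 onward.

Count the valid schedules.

16

Splitting on ML: it can be period 4 (8), period 5 (2), period 6 (2), period 7 (4). Listing each branch's schedules as (Econ, Physics, Databases, Statistics, Calculus, Graphics) by period number:
ML=period 4: (1,2,5,6,7,3) (1,2,5,7,6,3) (1,2,6,5,7,3) (1,2,6,7,5,3) (2,1,5,6,7,3) (2,1,5,7,6,3) (2,1,6,5,7,3) (2,1,6,7,5,3) — 8.
ML=period 5: (1,2,6,7,4,3) (2,1,6,7,4,3) — 2.
ML=period 6: (1,2,5,7,4,3) (2,1,5,7,4,3) — 2.
ML=period 7: (1,2,5,6,4,3) (1,2,6,5,4,3) (2,1,5,6,4,3) (2,1,6,5,4,3) — 4.
Summing: 8 + 2 + 2 + 4 = 16.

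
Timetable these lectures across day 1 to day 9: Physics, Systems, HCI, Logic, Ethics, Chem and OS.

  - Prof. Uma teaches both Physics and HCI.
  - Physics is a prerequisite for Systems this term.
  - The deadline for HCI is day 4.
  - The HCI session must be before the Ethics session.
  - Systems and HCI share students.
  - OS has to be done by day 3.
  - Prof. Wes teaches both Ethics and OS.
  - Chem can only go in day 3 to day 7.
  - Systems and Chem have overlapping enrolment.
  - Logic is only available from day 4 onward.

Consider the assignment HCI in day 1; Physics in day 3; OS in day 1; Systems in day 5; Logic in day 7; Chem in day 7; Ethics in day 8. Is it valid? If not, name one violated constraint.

The HCI session must be before the Ethics session — holds.
Chem can only go in day 3 to day 7 — holds.
Prof. Uma teaches both Physics and HCI — holds.
Physics is a prerequisite for Systems this term — holds.
Prof. Wes teaches both Ethics and OS — holds.
Logic is only available from day 4 onward — holds.
The deadline for HCI is day 4 — holds.
Systems and Chem have overlapping enrolment — holds.
Systems and HCI share students — holds.
OS has to be done by day 3 — holds.

Yes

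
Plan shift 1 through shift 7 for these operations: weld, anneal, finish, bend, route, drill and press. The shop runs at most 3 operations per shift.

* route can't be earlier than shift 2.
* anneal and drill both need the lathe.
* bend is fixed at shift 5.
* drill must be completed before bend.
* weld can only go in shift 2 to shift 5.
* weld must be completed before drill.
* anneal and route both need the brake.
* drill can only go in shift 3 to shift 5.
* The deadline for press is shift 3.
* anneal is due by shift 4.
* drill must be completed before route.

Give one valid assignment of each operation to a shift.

weld in shift 2, route in shift 4, anneal in shift 1, press in shift 1, drill in shift 3, bend in shift 5, finish in shift 1

Checking: weld(shift 2) before drill(shift 3); drill(shift 3) before route(shift 4); drill(shift 3) before bend(shift 5); anneal(shift 1) != drill(shift 3); anneal(shift 1) != route(shift 4); route=shift 4 in [shift 2,shift 7]; drill=shift 3 in [shift 3,shift 5]; press=shift 1 in [shift 1,shift 3]; anneal=shift 1 in [shift 1,shift 4]; bend=shift 5 in [shift 5,shift 5]; weld=shift 2 in [shift 2,shift 5]; max 3 per shift (cap 3).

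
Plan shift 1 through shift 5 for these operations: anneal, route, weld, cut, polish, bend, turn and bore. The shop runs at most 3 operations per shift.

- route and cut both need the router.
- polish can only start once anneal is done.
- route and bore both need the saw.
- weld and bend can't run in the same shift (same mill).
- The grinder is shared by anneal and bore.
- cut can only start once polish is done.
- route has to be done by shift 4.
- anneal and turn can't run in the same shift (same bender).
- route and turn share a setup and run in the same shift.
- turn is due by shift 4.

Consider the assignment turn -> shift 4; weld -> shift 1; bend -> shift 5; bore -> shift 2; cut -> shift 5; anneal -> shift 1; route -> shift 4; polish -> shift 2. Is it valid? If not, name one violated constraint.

Yes, all constraints hold

polish can only start once anneal is done — holds.
weld and bend can't run in the same shift (same mill) — holds.
The shop runs at most 3 operations per shift — holds.
anneal and turn can't run in the same shift (same bender) — holds.
route and turn share a setup and run in the same shift — holds.
route has to be done by shift 4 — holds.
route and cut both need the router — holds.
route and bore both need the saw — holds.
cut can only start once polish is done — holds.
turn is due by shift 4 — holds.
The grinder is shared by anneal and bore — holds.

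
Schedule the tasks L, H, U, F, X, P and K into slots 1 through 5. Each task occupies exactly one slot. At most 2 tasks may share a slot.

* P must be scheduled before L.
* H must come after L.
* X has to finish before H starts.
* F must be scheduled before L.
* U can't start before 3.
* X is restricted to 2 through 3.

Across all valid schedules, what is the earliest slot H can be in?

Precedence pushes H to at least 3.
H at 3 is achievable: H=3, L=2, X=2, F=1, P=1, K=4, U=3.

3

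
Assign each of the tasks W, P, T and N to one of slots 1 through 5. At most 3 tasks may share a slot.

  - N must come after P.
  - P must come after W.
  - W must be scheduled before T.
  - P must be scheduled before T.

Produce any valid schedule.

T -> 3, P -> 2, N -> 3, W -> 1

Checking: P(2) before T(3); W(1) before T(3); W(1) before P(2); P(2) before N(3); max 2 per slot (cap 3).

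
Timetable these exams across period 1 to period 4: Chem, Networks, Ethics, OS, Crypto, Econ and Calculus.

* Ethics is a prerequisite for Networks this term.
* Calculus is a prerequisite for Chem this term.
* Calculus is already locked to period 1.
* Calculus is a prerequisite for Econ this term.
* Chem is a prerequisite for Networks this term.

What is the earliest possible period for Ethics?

Downstream work caps Ethics at period 3.
Ethics at period 1 is achievable: Chem -> period 2, Calculus -> period 1, Ethics -> period 1, Crypto -> period 1, Networks -> period 3, OS -> period 1, Econ -> period 2.

period 1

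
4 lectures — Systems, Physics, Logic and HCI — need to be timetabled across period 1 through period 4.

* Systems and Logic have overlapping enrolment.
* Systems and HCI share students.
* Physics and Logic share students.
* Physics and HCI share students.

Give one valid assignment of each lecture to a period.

HCI -> period 2; Systems -> period 1; Logic -> period 2; Physics -> period 1

Checking: Physics(period 1) != Logic(period 2); Physics(period 1) != HCI(period 2); Systems(period 1) != HCI(period 2); Systems(period 1) != Logic(period 2).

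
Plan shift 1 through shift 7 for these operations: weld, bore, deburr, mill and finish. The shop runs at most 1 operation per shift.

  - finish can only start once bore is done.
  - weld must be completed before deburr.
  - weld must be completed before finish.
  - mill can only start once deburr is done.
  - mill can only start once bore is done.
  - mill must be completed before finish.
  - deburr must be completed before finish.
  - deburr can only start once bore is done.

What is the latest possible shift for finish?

Precedence pushes finish to at least shift 4.
finish at shift 7 is achievable: mill -> shift 4, bore -> shift 1, finish -> shift 7, weld -> shift 2, deburr -> shift 3.

shift 7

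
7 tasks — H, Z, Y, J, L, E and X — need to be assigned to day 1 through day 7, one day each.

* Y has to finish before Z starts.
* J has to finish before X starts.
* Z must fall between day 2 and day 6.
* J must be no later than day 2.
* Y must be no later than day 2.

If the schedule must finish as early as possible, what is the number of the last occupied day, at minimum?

The precedence chain requires at least 2 distinct days.
2 works (last occupied day: day 2): for example H -> day 1; J -> day 1; E -> day 1; L -> day 1; Z -> day 2; Y -> day 1; X -> day 2.

day 2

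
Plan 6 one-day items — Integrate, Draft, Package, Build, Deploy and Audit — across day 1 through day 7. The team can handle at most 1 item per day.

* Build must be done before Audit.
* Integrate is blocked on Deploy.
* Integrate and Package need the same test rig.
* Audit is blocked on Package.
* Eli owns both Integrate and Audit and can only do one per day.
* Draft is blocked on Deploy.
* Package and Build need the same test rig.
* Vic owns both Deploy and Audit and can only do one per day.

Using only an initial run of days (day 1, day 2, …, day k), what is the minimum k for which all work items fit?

The precedence chain requires at least 2 distinct days.
With at most 1 per day and 6 work items, at least 6 days are needed.
6 works (last occupied day: day 6): for example Build in day 3, Package in day 2, Deploy in day 1, Audit in day 4, Integrate in day 5, Draft in day 6.

6 days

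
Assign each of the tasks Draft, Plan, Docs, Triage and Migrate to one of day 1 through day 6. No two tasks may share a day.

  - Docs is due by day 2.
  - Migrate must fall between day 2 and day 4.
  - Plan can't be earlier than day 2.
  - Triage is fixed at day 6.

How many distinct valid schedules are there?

Splitting on Draft: it can be day 1 (4), day 2 (4), day 3 (5), day 4 (5), day 5 (8). Listing each branch's schedules as (Plan, Docs, Triage, Migrate) by day number:
Draft=day 1: (3,2,6,4) (4,2,6,3) (5,2,6,3) (5,2,6,4) — 4.
Draft=day 2: (3,1,6,4) (4,1,6,3) (5,1,6,3) (5,1,6,4) — 4.
Draft=day 3: (2,1,6,4) (4,1,6,2) (5,1,6,2) (5,1,6,4) (5,2,6,4) — 5.
Draft=day 4: (2,1,6,3) (3,1,6,2) (5,1,6,2) (5,1,6,3) (5,2,6,3) — 5.
Draft=day 5: (2,1,6,3) (2,1,6,4) (3,1,6,2) (3,1,6,4) (3,2,6,4) (4,1,6,2) (4,1,6,3) (4,2,6,3) — 8.
Summing: 4 + 4 + 5 + 5 + 8 = 26.

26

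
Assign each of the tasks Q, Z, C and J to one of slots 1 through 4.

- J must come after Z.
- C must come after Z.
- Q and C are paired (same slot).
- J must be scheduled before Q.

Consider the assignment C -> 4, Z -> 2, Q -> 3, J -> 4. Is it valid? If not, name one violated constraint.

No. J must be scheduled before Q is not satisfied.

C must come after Z — holds.
J must come after Z — holds.
Q and C are paired (same slot) — violated.
J must be scheduled before Q — violated.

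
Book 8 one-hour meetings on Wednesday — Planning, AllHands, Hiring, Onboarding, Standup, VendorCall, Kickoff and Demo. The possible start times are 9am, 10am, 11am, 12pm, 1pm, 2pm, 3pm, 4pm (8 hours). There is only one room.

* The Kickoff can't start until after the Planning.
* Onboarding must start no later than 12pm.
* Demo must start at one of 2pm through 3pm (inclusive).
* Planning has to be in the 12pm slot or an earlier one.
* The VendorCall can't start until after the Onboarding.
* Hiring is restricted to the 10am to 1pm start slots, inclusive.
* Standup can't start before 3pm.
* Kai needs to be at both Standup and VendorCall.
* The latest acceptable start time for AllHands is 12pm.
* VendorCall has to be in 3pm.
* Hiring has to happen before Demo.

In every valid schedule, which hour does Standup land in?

Standup's window is 3pm–4pm.
VendorCall is fixed at 3pm, and Standup can't share a hour with VendorCall.
So Standup must be 4pm.

4pm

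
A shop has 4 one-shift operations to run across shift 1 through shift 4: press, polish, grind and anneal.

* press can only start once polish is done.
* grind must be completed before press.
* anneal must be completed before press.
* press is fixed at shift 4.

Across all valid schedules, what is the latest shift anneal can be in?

Downstream work caps anneal at shift 3.
anneal at shift 3 is achievable: polish in shift 1; grind in shift 1; press in shift 4; anneal in shift 3.

shift 3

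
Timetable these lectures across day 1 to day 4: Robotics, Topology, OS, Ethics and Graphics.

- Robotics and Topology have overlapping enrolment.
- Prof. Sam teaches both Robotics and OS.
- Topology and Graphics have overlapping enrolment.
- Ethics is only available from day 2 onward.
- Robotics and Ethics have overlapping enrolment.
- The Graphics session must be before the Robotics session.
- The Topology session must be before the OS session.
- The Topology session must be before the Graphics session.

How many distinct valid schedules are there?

Splitting on Robotics: it can be day 3 (4), day 4 (10). Listing each branch's schedules as (Topology, OS, Ethics, Graphics) by day number:
Robotics=day 3: (1,2,2,2) (1,2,4,2) (1,4,2,2) (1,4,4,2) — 4.
Robotics=day 4: (1,2,2,2) (1,2,2,3) (1,2,3,2) (1,2,3,3) (1,3,2,2) (1,3,2,3) (1,3,3,2) (1,3,3,3) (2,3,2,3) (2,3,3,3) — 10.
Summing: 4 + 10 = 14.

14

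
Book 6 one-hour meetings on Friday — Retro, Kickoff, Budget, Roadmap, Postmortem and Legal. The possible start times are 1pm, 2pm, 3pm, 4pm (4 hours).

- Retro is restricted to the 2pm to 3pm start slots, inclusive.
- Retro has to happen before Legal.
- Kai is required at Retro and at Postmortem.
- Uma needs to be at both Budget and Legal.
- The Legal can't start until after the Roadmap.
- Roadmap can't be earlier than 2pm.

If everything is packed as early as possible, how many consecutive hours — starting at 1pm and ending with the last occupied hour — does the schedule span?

3

The precedence chain requires at least 2 distinct hours.
Propagating the time windows through the other constraints, Legal can't land before 3pm — that is hour 3 counting from 1pm — so the schedule must run through at least 3 hours.
3 works (last occupied hour: 3pm): for example Retro -> 2pm, Legal -> 3pm, Budget -> 1pm, Kickoff -> 1pm, Roadmap -> 2pm, Postmortem -> 1pm.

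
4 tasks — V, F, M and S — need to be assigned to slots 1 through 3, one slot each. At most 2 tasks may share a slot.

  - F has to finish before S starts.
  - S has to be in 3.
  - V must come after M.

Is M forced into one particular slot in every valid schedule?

No

M can be 1 (e.g. F=1, V=2, M=1, S=3) or 2 (e.g. M in 2, V in 3, S in 3, F in 1).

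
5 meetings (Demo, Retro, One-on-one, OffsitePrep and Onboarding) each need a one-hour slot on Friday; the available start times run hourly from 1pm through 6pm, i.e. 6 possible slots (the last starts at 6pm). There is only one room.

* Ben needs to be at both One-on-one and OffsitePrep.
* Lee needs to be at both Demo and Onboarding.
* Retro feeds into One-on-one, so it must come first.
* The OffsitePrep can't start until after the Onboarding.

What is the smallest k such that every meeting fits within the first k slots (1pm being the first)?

5 slots

The precedence chain requires at least 2 distinct slots.
With at most 1 per slot and 5 meetings, at least 5 slots are needed.
5 works (last occupied slot: 5pm): for example Retro -> 1pm, OffsitePrep -> 4pm, One-on-one -> 2pm, Onboarding -> 3pm, Demo -> 5pm.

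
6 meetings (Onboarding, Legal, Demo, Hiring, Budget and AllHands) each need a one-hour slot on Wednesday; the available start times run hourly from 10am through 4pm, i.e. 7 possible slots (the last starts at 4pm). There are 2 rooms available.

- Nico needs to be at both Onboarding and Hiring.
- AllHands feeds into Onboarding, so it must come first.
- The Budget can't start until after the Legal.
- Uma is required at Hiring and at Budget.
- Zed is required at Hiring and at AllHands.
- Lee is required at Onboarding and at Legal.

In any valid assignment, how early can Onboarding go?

11am

Precedence pushes Onboarding to at least 11am.
Onboarding at 11am is achievable: Demo in 12pm, AllHands in 10am, Budget in 11am, Legal in 10am, Hiring in 12pm, Onboarding in 11am.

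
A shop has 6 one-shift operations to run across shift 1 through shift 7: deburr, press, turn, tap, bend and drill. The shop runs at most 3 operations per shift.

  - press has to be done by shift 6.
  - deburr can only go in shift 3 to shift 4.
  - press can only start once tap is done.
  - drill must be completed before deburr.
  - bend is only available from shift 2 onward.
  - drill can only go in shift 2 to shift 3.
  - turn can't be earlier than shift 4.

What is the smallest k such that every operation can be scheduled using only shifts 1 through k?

4 shifts

The precedence chain requires at least 2 distinct shifts.
With at most 3 per shift and 6 operations, at least 2 shifts are needed.
turn can't be placed before shift 4, so the schedule must run through at least shift 4.
4 works (last occupied shift: shift 4): for example deburr in shift 3; tap in shift 1; drill in shift 2; press in shift 2; turn in shift 4; bend in shift 2.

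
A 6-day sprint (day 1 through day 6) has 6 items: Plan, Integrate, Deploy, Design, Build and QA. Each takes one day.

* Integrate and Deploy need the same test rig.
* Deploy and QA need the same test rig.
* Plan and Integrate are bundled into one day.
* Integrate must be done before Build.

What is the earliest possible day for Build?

Precedence pushes Build to at least day 2.
Build at day 2 is achievable: Design -> day 1, Integrate -> day 1, QA -> day 1, Deploy -> day 2, Plan -> day 1, Build -> day 2.

day 2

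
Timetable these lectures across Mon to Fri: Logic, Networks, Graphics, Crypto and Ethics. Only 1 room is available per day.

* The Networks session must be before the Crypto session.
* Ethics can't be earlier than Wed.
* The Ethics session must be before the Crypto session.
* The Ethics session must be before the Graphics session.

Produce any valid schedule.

Graphics -> Fri; Logic -> Tue; Crypto -> Thu; Ethics -> Wed; Networks -> Mon

Checking: Networks(Mon) before Crypto(Thu); Ethics(Wed) before Crypto(Thu); Ethics(Wed) before Graphics(Fri); Ethics=Wed in [Wed,Fri]; max 1 per day (cap 1).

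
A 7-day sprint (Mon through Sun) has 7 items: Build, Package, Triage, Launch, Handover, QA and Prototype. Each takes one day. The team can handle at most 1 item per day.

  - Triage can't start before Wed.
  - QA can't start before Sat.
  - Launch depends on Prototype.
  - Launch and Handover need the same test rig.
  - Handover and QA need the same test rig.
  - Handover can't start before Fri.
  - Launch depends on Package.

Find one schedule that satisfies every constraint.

Package in Mon; Triage in Wed; Prototype in Tue; Build in Sun; QA in Sat; Handover in Fri; Launch in Thu

Checking: Prototype(Tue) before Launch(Thu); Package(Mon) before Launch(Thu); Launch(Thu) != Handover(Fri); Handover(Fri) != QA(Sat); Triage=Wed in [Wed,Sun]; Handover=Fri in [Fri,Sun]; QA=Sat in [Sat,Sun]; max 1 per day (cap 1).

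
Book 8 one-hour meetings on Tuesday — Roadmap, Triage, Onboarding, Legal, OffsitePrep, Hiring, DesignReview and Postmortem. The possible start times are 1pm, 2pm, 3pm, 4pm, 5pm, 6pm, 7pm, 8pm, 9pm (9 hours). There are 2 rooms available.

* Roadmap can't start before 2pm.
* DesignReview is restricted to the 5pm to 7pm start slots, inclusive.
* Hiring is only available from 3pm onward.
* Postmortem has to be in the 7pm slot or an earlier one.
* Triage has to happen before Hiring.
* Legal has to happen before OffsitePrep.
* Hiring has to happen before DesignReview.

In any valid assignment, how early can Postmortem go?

Postmortem's own window allows nothing later than 7pm.
Postmortem at 1pm is achievable: Triage -> 1pm; DesignReview -> 5pm; Onboarding -> 4pm; Roadmap -> 2pm; Postmortem -> 1pm; OffsitePrep -> 3pm; Legal -> 2pm; Hiring -> 3pm.

1pm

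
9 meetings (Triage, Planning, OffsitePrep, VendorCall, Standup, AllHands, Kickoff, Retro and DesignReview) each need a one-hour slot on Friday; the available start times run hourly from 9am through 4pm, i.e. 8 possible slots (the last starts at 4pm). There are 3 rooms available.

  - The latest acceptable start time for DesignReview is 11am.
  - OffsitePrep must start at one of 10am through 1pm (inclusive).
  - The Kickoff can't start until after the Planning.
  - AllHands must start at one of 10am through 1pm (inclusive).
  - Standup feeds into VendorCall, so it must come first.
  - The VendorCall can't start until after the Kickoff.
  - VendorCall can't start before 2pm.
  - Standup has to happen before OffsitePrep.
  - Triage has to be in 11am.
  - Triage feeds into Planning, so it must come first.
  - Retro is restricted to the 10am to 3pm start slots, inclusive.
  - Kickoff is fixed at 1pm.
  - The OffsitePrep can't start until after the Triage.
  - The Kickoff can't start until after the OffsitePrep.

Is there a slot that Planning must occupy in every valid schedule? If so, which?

12pm

Triage is fixed at 11am and must come before Planning, so Planning is at least 12pm.
Kickoff is fixed at 1pm and must come after Planning, so Planning is at most 12pm.
So Planning must be 12pm.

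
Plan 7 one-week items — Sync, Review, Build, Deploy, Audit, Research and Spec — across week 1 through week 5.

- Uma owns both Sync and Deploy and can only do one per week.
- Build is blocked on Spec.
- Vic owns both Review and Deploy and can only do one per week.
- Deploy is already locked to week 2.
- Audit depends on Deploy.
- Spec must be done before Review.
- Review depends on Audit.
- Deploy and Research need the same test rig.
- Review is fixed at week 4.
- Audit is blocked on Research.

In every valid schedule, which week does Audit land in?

week 3

Deploy is fixed at week 2 and must come before Audit, so Audit is at least week 3.
Review is fixed at week 4 and must come after Audit, so Audit is at most week 3.
So Audit must be week 3.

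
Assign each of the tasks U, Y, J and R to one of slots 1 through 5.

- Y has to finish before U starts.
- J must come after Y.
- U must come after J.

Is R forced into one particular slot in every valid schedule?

R can be 1 (e.g. U in 3, Y in 1, J in 2, R in 1) or 2 (e.g. J in 2; Y in 1; U in 3; R in 2).

No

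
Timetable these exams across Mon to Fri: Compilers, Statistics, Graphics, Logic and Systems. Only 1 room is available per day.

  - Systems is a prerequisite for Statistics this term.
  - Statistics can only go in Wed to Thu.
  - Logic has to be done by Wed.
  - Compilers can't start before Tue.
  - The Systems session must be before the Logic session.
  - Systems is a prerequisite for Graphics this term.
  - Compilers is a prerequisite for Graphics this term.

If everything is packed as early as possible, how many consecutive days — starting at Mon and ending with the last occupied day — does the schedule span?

The precedence chain requires at least 2 distinct days.
With at most 1 per day and 5 exams, at least 5 days are needed.
Statistics can't be placed before Wed — that is day 3 counting from Mon — so the schedule must run through at least 3 days.
5 works (last occupied day: Fri): for example Graphics in Fri, Logic in Tue, Systems in Mon, Compilers in Thu, Statistics in Wed.

5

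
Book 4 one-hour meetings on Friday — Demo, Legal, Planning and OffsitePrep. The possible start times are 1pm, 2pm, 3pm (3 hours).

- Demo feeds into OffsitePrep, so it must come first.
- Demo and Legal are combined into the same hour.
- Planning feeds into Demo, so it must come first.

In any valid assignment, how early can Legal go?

2pm

Legal must be in the same hour as Demo, which can't be before 2pm, so Legal is at least 2pm; Legal must be in the same hour as Demo, which can't be after 2pm, so Legal is at most 2pm.
Legal at 2pm is achievable: Legal -> 2pm; Planning -> 1pm; Demo -> 2pm; OffsitePrep -> 3pm.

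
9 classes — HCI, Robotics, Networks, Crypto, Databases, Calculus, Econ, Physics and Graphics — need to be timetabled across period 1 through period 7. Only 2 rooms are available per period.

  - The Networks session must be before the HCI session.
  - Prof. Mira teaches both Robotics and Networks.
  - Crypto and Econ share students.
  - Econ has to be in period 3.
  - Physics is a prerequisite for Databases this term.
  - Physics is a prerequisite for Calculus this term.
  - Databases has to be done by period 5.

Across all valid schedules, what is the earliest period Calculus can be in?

Precedence pushes Calculus to at least period 2.
Calculus at period 2 is achievable: Econ=period 3, Databases=period 2, Graphics=period 5, Calculus=period 2, Crypto=period 4, Networks=period 1, Robotics=period 4, Physics=period 1, HCI=period 3.

period 2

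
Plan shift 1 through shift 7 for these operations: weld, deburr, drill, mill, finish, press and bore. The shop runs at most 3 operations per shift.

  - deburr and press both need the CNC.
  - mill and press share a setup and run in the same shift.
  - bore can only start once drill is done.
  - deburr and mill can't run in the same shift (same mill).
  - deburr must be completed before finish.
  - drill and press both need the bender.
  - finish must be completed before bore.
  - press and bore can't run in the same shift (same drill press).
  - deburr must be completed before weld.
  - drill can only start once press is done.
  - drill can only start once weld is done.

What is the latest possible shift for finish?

Precedence pushes finish to at least shift 2; downstream work caps finish at shift 6.
finish at shift 6 is achievable: finish -> shift 6; bore -> shift 7; mill -> shift 2; deburr -> shift 1; weld -> shift 2; press -> shift 2; drill -> shift 3.

shift 6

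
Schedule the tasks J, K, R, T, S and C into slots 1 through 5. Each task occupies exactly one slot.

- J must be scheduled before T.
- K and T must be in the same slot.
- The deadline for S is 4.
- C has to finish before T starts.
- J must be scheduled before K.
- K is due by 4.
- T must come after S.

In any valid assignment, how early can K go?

Precedence pushes K to at least 2; K's own window allows nothing later than 4.
K at 2 is achievable: T -> 2, K -> 2, C -> 1, J -> 1, S -> 1, R -> 1.

2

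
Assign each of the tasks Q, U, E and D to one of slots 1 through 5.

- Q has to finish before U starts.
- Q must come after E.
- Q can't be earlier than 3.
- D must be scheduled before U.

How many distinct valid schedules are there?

Splitting on Q: it can be 3 (14), 4 (12). Listing each branch's schedules as (U, E, D):
Q=3: (4,1,1) (4,1,2) (4,1,3) (4,2,1) (4,2,2) (4,2,3) (5,1,1) (5,1,2) (5,1,3) (5,1,4) (5,2,1) (5,2,2) (5,2,3) (5,2,4) — 14.
Q=4: (5,1,1) (5,1,2) (5,1,3) (5,1,4) (5,2,1) (5,2,2) (5,2,3) (5,2,4) (5,3,1) (5,3,2) (5,3,3) (5,3,4) — 12.
Summing: 14 + 12 = 26.

26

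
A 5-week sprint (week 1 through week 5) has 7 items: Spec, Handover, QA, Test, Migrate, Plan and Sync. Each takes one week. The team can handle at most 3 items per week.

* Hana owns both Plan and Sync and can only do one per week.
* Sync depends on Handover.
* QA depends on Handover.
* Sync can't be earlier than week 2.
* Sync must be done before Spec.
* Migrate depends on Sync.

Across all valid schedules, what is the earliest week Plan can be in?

Plan at week 1 is achievable: Handover in week 1, Test in week 1, Spec in week 3, Sync in week 2, Plan in week 1, Migrate in week 3, QA in week 2.

week 1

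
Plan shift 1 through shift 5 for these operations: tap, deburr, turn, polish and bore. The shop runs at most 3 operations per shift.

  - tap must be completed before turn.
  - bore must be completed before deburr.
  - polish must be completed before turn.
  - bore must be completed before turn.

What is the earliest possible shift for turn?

shift 2

Precedence pushes turn to at least shift 2.
turn at shift 2 is achievable: bore -> shift 1; turn -> shift 2; deburr -> shift 2; tap -> shift 1; polish -> shift 1.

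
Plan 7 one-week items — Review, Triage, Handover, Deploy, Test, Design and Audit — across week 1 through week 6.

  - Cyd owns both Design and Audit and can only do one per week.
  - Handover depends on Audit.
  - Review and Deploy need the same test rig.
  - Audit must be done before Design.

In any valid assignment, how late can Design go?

Precedence pushes Design to at least week 2.
Design at week 6 is achievable: Test -> week 1; Deploy -> week 2; Audit -> week 1; Triage -> week 1; Review -> week 1; Design -> week 6; Handover -> week 2.

week 6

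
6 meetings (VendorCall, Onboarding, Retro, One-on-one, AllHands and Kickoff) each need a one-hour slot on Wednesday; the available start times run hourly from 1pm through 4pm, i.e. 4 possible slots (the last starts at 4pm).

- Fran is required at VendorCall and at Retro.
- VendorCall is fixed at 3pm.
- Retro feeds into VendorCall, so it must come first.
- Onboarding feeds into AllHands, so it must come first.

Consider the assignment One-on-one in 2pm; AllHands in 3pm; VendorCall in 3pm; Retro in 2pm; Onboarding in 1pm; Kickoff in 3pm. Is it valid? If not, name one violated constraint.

Onboarding feeds into AllHands, so it must come first — holds.
Retro feeds into VendorCall, so it must come first — holds.
Fran is required at VendorCall and at Retro — holds.
VendorCall is fixed at 3pm — holds.

Yes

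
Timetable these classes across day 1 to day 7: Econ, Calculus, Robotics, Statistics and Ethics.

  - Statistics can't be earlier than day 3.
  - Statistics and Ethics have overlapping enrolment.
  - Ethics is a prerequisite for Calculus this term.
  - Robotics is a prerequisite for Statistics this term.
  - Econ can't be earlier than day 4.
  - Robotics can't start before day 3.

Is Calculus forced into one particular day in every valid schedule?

No

Calculus can be day 2 (e.g. Ethics -> day 1, Statistics -> day 4, Calculus -> day 2, Robotics -> day 3, Econ -> day 4) or day 3 (e.g. Ethics=day 1, Econ=day 4, Statistics=day 4, Calculus=day 3, Robotics=day 3).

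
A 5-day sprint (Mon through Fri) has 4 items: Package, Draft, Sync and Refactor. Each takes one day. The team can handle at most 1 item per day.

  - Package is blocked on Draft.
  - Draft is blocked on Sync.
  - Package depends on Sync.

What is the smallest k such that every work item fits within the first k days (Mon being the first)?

4 days

The precedence chain requires at least 3 distinct days.
With at most 1 per day and 4 work items, at least 4 days are needed.
4 works (last occupied day: Thu): for example Refactor in Thu; Package in Wed; Sync in Mon; Draft in Tue.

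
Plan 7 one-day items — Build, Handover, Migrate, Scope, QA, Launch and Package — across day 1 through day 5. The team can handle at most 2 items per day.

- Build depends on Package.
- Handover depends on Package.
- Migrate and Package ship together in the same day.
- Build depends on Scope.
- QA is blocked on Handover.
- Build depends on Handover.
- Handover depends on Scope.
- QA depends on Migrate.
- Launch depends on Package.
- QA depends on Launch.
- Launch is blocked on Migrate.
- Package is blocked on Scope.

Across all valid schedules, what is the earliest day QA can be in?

Precedence pushes QA to at least day 4.
QA at day 4 is achievable: Handover=day 3, Build=day 4, QA=day 4, Migrate=day 2, Scope=day 1, Launch=day 3, Package=day 2.

day 4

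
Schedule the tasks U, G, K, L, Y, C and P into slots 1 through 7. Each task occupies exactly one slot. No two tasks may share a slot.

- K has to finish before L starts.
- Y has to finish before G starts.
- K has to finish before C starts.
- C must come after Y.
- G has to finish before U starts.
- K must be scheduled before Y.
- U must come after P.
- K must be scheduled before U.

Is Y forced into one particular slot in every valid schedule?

Y can be 2 (e.g. G in 3; Y in 2; K in 1; P in 4; U in 5; L in 7; C in 6) or 3 (e.g. P -> 2; Y -> 3; C -> 6; L -> 7; G -> 4; K -> 1; U -> 5).

No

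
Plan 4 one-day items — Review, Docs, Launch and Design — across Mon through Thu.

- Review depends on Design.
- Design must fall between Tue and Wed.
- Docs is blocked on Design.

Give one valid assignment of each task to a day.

Launch -> Mon, Docs -> Wed, Design -> Tue, Review -> Wed

Checking: Design(Tue) before Review(Wed); Design(Tue) before Docs(Wed); Design=Tue in [Tue,Wed].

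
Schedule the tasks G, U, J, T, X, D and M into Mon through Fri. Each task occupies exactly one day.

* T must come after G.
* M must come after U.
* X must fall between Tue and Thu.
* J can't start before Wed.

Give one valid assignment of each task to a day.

T in Tue; X in Tue; U in Mon; G in Mon; D in Mon; M in Tue; J in Wed

Checking: G(Mon) before T(Tue); U(Mon) before M(Tue); X=Tue in [Tue,Thu]; J=Wed in [Wed,Fri].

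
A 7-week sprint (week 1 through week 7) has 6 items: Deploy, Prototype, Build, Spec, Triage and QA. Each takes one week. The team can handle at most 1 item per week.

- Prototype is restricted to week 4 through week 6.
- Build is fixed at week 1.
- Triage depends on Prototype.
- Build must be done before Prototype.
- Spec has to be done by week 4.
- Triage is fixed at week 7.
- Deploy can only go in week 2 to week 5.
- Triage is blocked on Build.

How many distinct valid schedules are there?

Splitting on Deploy: it can be week 2 (10), week 3 (10), week 4 (8), week 5 (10). Listing each branch's schedules as (Prototype, Build, Spec, Triage, QA) by week number:
Deploy=week 2: (4,1,3,7,5) (4,1,3,7,6) (5,1,3,7,4) (5,1,3,7,6) (5,1,4,7,3) (5,1,4,7,6) (6,1,3,7,4) (6,1,3,7,5) (6,1,4,7,3) (6,1,4,7,5) — 10.
Deploy=week 3: (4,1,2,7,5) (4,1,2,7,6) (5,1,2,7,4) (5,1,2,7,6) (5,1,4,7,2) (5,1,4,7,6) (6,1,2,7,4) (6,1,2,7,5) (6,1,4,7,2) (6,1,4,7,5) — 10.
Deploy=week 4: (5,1,2,7,3) (5,1,2,7,6) (5,1,3,7,2) (5,1,3,7,6) (6,1,2,7,3) (6,1,2,7,5) (6,1,3,7,2) (6,1,3,7,5) — 8.
Deploy=week 5: (4,1,2,7,3) (4,1,2,7,6) (4,1,3,7,2) (4,1,3,7,6) (6,1,2,7,3) (6,1,2,7,4) (6,1,3,7,2) (6,1,3,7,4) (6,1,4,7,2) (6,1,4,7,3) — 10.
Summing: 10 + 10 + 8 + 10 = 38.

38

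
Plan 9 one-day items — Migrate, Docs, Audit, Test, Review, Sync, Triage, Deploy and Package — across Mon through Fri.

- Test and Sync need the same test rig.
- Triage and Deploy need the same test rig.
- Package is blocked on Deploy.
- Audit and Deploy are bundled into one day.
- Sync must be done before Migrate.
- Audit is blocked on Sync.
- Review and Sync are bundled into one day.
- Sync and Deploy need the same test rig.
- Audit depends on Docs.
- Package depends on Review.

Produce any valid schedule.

Triage -> Mon, Sync -> Mon, Test -> Tue, Audit -> Tue, Package -> Wed, Review -> Mon, Migrate -> Tue, Docs -> Mon, Deploy -> Tue

Checking: Deploy(Tue) before Package(Wed); Docs(Mon) before Audit(Tue); Review(Mon) before Package(Wed); Sync(Mon) before Migrate(Tue); Sync(Mon) before Audit(Tue); Test(Tue) != Sync(Mon); Triage(Mon) != Deploy(Tue); Sync(Mon) != Deploy(Tue); Audit = Deploy = Tue; Review = Sync = Mon.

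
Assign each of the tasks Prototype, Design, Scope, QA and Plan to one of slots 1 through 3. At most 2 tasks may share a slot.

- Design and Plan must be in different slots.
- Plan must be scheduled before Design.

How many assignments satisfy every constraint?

Splitting on Prototype: it can be 1 (12), 2 (12), 3 (12). Listing each branch's schedules as (Design, Scope, QA, Plan):
Prototype=1: (2,2,3,1) (2,3,2,1) (2,3,3,1) (3,1,2,2) (3,1,3,2) (3,2,1,2) (3,2,2,1) (3,2,3,1) (3,2,3,2) (3,3,1,2) (3,3,2,1) (3,3,2,2) — 12.
Prototype=2: (2,1,3,1) (2,3,1,1) (2,3,3,1) (3,1,1,2) (3,1,2,1) (3,1,3,1) (3,1,3,2) (3,2,1,1) (3,2,3,1) (3,3,1,1) (3,3,1,2) (3,3,2,1) — 12.
Prototype=3: (2,1,2,1) (2,1,3,1) (2,2,1,1) (2,2,3,1) (2,3,1,1) (2,3,2,1) (3,1,1,2) (3,1,2,1) (3,1,2,2) (3,2,1,1) (3,2,1,2) (3,2,2,1) — 12.
Summing: 12 + 12 + 12 = 36.

36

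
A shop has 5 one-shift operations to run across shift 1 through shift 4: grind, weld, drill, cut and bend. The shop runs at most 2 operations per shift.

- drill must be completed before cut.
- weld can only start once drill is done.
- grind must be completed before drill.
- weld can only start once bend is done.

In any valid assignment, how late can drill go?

shift 3

Precedence pushes drill to at least shift 2; downstream work caps drill at shift 3.
drill at shift 3 is achievable: cut in shift 4; weld in shift 4; drill in shift 3; grind in shift 1; bend in shift 1.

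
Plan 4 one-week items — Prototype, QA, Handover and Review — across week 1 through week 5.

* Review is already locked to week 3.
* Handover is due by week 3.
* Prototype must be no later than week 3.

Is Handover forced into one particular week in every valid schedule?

Handover can be week 1 (e.g. Prototype=week 1, Handover=week 1, QA=week 1, Review=week 3) or week 2 (e.g. Review -> week 3, QA -> week 1, Handover -> week 2, Prototype -> week 1).

No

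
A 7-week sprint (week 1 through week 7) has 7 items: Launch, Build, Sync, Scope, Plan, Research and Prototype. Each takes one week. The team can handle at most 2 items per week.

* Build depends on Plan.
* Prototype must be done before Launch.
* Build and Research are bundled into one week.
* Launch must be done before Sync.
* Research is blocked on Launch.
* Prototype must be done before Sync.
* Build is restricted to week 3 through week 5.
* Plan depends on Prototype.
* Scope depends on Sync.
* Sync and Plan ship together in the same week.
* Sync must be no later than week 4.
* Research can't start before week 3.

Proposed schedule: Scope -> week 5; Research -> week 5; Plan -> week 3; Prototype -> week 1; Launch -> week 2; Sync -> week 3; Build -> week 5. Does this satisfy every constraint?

The team can handle at most 2 items per week — violated.
Research can't start before week 3 — holds.
Prototype must be done before Sync — holds.
Build depends on Plan — holds.
Build and Research are bundled into one week — holds.
Sync and Plan ship together in the same week — holds.
Scope depends on Sync — holds.
Prototype must be done before Launch — holds.
Build is restricted to week 3 through week 5 — holds.
Research is blocked on Launch — holds.
Plan depends on Prototype — holds.
Sync must be no later than week 4 — holds.
Launch must be done before Sync — holds.

Invalid. The team can handle at most 2 items per week.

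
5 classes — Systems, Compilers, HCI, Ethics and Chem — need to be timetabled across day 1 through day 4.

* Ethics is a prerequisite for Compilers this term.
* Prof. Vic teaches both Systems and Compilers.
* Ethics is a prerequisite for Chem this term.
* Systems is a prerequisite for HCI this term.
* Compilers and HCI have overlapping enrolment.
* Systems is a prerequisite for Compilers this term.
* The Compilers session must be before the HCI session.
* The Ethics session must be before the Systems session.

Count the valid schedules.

3

Enumerating: Chem -> day 2; HCI -> day 4; Ethics -> day 1; Compilers -> day 3; Systems -> day 2 | Compilers in day 3, Systems in day 2, Ethics in day 1, Chem in day 3, HCI in day 4 | Compilers=day 3, Ethics=day 1, Systems=day 2, Chem=day 4, HCI=day 4.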